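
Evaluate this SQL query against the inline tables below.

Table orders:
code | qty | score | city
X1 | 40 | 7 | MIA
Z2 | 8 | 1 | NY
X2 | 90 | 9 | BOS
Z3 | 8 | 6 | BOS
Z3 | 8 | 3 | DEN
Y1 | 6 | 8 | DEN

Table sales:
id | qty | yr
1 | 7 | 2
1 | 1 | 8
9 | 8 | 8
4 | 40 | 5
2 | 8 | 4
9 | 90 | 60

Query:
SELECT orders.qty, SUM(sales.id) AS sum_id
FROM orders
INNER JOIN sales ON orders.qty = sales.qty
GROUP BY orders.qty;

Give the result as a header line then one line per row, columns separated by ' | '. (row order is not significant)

After JOIN sales (8 rows):
orders.code | orders.qty | orders.score | orders.city | sales.id | sales.qty | sales.yr
X1 | 40 | 7 | MIA | 4 | 40 | 5
Z2 | 8 | 1 | NY | 9 | 8 | 8
Z2 | 8 | 1 | NY | 2 | 8 | 4
X2 | 90 | 9 | BOS | 9 | 90 | 60
Z3 | 8 | 6 | BOS | 9 | 8 | 8
Z3 | 8 | 6 | BOS | 2 | 8 | 4
Z3 | 8 | 3 | DEN | 9 | 8 | 8
Z3 | 8 | 3 | DEN | 2 | 8 | 4
After GROUP BY (3 rows):
orders.qty | sum_id
40 | 4
8 | 33
90 | 9

== RESULT ==
orders.qty | sum_id
40 | 4
8 | 33
90 | 9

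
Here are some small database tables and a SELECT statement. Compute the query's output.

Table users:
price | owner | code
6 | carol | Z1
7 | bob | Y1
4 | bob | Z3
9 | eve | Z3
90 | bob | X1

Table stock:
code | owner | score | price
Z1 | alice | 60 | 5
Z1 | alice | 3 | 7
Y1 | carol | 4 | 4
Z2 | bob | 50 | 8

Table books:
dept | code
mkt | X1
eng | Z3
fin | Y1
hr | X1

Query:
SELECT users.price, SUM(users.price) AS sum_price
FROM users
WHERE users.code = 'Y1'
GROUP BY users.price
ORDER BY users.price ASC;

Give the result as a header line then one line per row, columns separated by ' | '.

After WHERE (1 rows):
users.price | users.owner | users.code
7 | bob | Y1
After GROUP BY (1 rows):
users.price | sum_price
7 | 7
After ORDER BY (1 rows):
users.price | sum_price
7 | 7

== RESULT ==
users.price | sum_price
7 | 7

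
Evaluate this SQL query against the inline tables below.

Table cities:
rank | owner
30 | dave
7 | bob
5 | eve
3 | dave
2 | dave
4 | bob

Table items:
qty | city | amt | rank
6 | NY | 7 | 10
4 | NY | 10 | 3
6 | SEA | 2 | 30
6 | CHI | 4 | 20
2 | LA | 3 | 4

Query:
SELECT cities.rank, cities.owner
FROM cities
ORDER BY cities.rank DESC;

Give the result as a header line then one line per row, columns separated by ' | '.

After SELECT (6 rows):
cities.rank | cities.owner
30 | dave
7 | bob
5 | eve
3 | dave
2 | dave
4 | bob
After ORDER BY (6 rows):
cities.rank | cities.owner
30 | dave
7 | bob
5 | eve
4 | bob
3 | dave
2 | dave

== RESULT ==
cities.rank | cities.owner
30 | dave
7 | bob
5 | eve
4 | bob
3 | dave
2 | dave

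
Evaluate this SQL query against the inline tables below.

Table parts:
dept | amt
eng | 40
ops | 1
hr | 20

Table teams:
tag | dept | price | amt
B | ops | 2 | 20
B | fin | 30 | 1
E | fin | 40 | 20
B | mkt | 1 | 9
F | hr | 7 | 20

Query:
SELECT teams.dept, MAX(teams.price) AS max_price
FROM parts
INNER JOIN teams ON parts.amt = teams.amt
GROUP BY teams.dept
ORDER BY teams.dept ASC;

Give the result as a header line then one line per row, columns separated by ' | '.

== RESULT ==
teams.dept | max_price
fin | 40
hr | 7
ops | 2

Derivation:
After JOIN teams (4 rows):
parts.dept | parts.amt | teams.tag | teams.dept | teams.price | teams.amt
ops | 1 | B | fin | 30 | 1
hr | 20 | B | ops | 2 | 20
hr | 20 | E | fin | 40 | 20
hr | 20 | F | hr | 7 | 20
After GROUP BY (3 rows):
teams.dept | max_price
fin | 40
ops | 2
hr | 7
After ORDER BY (3 rows):
teams.dept | max_price
fin | 40
hr | 7
ops | 2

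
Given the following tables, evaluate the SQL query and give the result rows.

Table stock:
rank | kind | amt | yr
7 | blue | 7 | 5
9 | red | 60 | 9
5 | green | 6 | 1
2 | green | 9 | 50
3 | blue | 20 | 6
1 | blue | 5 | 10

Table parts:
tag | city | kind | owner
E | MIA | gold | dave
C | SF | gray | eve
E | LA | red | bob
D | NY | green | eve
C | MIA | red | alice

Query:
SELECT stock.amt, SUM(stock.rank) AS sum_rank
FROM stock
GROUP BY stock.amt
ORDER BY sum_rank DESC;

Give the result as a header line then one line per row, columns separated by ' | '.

After GROUP BY (6 rows):
stock.amt | sum_rank
7 | 7
60 | 9
6 | 5
9 | 2
20 | 3
5 | 1
After ORDER BY (6 rows):
stock.amt | sum_rank
60 | 9
7 | 7
6 | 5
20 | 3
9 | 2
5 | 1

== RESULT ==
stock.amt | sum_rank
60 | 9
7 | 7
6 | 5
20 | 3
9 | 2
5 | 1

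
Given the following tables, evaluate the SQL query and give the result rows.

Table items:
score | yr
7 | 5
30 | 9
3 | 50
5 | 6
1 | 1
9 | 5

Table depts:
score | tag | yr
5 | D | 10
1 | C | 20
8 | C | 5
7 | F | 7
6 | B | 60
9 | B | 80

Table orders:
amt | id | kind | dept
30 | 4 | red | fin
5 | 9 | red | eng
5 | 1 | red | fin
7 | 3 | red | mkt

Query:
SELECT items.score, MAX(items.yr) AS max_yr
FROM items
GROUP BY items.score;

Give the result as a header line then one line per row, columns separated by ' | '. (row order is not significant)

== RESULT ==
items.score | max_yr
7 | 5
30 | 9
3 | 50
5 | 6
1 | 1
9 | 5

Derivation:
After GROUP BY (6 rows):
items.score | max_yr
7 | 5
30 | 9
3 | 50
5 | 6
1 | 1
9 | 5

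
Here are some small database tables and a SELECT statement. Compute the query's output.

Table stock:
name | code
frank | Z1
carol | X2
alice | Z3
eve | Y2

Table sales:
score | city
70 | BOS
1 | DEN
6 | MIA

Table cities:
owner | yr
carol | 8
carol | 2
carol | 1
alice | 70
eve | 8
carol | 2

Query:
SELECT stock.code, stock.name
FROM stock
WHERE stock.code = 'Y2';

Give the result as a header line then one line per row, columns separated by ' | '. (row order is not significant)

After WHERE (1 rows):
stock.name | stock.code
eve | Y2
After SELECT (1 rows):
stock.code | stock.name
Y2 | eve

== RESULT ==
stock.code | stock.name
Y2 | eve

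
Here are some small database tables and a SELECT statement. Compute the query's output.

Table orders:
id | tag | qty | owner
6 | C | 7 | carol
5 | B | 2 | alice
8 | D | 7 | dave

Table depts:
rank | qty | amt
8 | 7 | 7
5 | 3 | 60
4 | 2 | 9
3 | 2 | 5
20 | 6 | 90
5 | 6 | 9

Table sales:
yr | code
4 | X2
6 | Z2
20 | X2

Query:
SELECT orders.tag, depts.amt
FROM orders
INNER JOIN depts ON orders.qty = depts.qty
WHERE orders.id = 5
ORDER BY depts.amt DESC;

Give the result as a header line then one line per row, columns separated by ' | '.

After JOIN depts (4 rows):
orders.id | orders.tag | orders.qty | orders.owner | depts.rank | depts.qty | depts.amt
6 | C | 7 | carol | 8 | 7 | 7
5 | B | 2 | alice | 4 | 2 | 9
5 | B | 2 | alice | 3 | 2 | 5
8 | D | 7 | dave | 8 | 7 | 7
After WHERE (2 rows):
orders.id | orders.tag | orders.qty | orders.owner | depts.rank | depts.qty | depts.amt
5 | B | 2 | alice | 4 | 2 | 9
5 | B | 2 | alice | 3 | 2 | 5
After SELECT (2 rows):
orders.tag | depts.amt
B | 9
B | 5
After ORDER BY (2 rows):
orders.tag | depts.amt
B | 9
B | 5

== RESULT ==
orders.tag | depts.amt
B | 9
B | 5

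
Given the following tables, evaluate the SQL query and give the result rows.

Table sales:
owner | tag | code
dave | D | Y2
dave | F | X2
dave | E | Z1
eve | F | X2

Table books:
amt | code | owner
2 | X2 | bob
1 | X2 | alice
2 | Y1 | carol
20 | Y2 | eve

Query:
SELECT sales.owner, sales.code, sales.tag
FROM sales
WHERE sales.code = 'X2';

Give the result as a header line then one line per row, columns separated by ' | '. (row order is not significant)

== RESULT ==
sales.owner | sales.code | sales.tag
dave | X2 | F
eve | X2 | F

Derivation:
After WHERE (2 rows):
sales.owner | sales.tag | sales.code
dave | F | X2
eve | F | X2
After SELECT (2 rows):
sales.owner | sales.code | sales.tag
dave | X2 | F
eve | X2 | F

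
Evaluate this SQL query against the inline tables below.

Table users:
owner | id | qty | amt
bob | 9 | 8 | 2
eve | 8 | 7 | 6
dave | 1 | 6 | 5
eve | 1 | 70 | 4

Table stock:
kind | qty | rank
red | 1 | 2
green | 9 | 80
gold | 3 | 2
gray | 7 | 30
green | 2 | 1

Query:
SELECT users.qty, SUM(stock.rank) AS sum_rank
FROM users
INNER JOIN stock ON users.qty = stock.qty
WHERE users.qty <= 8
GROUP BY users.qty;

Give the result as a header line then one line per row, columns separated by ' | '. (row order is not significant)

== RESULT ==
users.qty | sum_rank
7 | 30

Derivation:
After JOIN stock (1 rows):
users.owner | users.id | users.qty | users.amt | stock.kind | stock.qty | stock.rank
eve | 8 | 7 | 6 | gray | 7 | 30
After WHERE (1 rows):
users.owner | users.id | users.qty | users.amt | stock.kind | stock.qty | stock.rank
eve | 8 | 7 | 6 | gray | 7 | 30
After GROUP BY (1 rows):
users.qty | sum_rank
7 | 30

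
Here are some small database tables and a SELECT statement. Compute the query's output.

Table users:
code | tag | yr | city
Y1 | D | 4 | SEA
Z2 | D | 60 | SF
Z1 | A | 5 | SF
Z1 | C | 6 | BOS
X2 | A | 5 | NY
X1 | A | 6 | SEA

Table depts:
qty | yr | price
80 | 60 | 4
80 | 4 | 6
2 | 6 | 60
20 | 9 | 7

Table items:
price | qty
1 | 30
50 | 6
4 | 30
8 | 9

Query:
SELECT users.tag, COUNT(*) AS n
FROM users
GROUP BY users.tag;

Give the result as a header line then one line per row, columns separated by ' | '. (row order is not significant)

== RESULT ==
users.tag | n
D | 2
A | 3
C | 1

Derivation:
After GROUP BY (3 rows):
users.tag | n
D | 2
A | 3
C | 1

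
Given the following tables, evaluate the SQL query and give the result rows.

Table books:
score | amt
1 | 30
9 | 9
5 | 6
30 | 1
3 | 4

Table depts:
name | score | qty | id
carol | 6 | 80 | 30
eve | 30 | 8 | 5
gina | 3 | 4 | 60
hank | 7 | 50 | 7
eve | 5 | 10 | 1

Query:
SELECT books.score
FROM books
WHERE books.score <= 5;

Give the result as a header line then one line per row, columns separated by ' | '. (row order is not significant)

After WHERE (3 rows):
books.score | books.amt
1 | 30
5 | 6
3 | 4
After SELECT (3 rows):
books.score
1
5
3

== RESULT ==
books.score
1
5
3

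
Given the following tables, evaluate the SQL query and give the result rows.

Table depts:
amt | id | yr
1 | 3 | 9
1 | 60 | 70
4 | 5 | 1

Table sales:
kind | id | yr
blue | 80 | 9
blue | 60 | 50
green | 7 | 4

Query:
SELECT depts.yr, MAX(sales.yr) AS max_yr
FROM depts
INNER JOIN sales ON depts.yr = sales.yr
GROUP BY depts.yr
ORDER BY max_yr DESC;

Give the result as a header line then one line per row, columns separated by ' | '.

== RESULT ==
depts.yr | max_yr
9 | 9

Derivation:
After JOIN sales (1 rows):
depts.amt | depts.id | depts.yr | sales.kind | sales.id | sales.yr
1 | 3 | 9 | blue | 80 | 9
After GROUP BY (1 rows):
depts.yr | max_yr
9 | 9
After ORDER BY (1 rows):
depts.yr | max_yr
9 | 9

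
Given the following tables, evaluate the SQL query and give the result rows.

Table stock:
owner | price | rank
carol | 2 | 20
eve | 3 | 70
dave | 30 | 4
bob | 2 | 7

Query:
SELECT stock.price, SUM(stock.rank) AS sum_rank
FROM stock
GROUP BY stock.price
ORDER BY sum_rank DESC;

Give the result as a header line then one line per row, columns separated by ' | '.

After GROUP BY (3 rows):
stock.price | sum_rank
2 | 27
3 | 70
30 | 4
After ORDER BY (3 rows):
stock.price | sum_rank
3 | 70
2 | 27
30 | 4

== RESULT ==
stock.price | sum_rank
3 | 70
2 | 27
30 | 4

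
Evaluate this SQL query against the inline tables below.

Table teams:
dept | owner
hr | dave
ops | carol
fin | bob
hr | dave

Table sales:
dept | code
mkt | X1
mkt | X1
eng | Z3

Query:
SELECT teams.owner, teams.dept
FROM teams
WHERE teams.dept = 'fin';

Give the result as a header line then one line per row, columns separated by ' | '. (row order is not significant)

== RESULT ==
teams.owner | teams.dept
bob | fin

Derivation:
After WHERE (1 rows):
teams.dept | teams.owner
fin | bob
After SELECT (1 rows):
teams.owner | teams.dept
bob | fin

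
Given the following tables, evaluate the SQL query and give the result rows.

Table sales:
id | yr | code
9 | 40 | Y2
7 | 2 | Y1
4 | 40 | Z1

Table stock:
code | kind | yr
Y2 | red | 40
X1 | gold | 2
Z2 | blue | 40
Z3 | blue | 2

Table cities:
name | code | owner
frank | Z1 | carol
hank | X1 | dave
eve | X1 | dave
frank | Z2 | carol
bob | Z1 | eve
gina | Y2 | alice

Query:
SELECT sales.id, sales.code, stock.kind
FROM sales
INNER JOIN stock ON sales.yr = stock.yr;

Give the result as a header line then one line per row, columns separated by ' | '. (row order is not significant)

After JOIN stock (6 rows):
sales.id | sales.yr | sales.code | stock.code | stock.kind | stock.yr
9 | 40 | Y2 | Y2 | red | 40
9 | 40 | Y2 | Z2 | blue | 40
7 | 2 | Y1 | X1 | gold | 2
7 | 2 | Y1 | Z3 | blue | 2
4 | 40 | Z1 | Y2 | red | 40
4 | 40 | Z1 | Z2 | blue | 40
After SELECT (6 rows):
sales.id | sales.code | stock.kind
9 | Y2 | red
9 | Y2 | blue
7 | Y1 | gold
7 | Y1 | blue
4 | Z1 | red
4 | Z1 | blue

== RESULT ==
sales.id | sales.code | stock.kind
9 | Y2 | red
9 | Y2 | blue
7 | Y1 | gold
7 | Y1 | blue
4 | Z1 | red
4 | Z1 | blue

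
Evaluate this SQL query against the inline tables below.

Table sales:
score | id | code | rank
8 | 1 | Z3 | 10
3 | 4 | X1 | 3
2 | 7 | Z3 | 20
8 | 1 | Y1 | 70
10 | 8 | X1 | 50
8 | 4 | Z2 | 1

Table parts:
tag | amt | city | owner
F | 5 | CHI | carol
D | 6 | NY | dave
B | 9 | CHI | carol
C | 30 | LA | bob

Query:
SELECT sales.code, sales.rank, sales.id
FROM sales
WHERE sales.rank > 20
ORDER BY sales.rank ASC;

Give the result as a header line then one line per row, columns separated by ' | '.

== RESULT ==
sales.code | sales.rank | sales.id
X1 | 50 | 8
Y1 | 70 | 1

Derivation:
After WHERE (2 rows):
sales.score | sales.id | sales.code | sales.rank
8 | 1 | Y1 | 70
10 | 8 | X1 | 50
After SELECT (2 rows):
sales.code | sales.rank | sales.id
Y1 | 70 | 1
X1 | 50 | 8
After ORDER BY (2 rows):
sales.code | sales.rank | sales.id
X1 | 50 | 8
Y1 | 70 | 1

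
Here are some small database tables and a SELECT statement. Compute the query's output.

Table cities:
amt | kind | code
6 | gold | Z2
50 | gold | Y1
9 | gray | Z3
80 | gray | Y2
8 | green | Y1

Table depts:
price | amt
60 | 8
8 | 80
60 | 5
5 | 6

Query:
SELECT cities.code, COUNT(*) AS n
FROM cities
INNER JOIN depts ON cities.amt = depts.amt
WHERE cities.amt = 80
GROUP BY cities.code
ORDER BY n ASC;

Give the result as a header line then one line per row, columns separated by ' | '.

== RESULT ==
cities.code | n
Y2 | 1

Derivation:
After JOIN depts (3 rows):
cities.amt | cities.kind | cities.code | depts.price | depts.amt
6 | gold | Z2 | 5 | 6
80 | gray | Y2 | 8 | 80
8 | green | Y1 | 60 | 8
After WHERE (1 rows):
cities.amt | cities.kind | cities.code | depts.price | depts.amt
80 | gray | Y2 | 8 | 80
After GROUP BY (1 rows):
cities.code | n
Y2 | 1
After ORDER BY (1 rows):
cities.code | n
Y2 | 1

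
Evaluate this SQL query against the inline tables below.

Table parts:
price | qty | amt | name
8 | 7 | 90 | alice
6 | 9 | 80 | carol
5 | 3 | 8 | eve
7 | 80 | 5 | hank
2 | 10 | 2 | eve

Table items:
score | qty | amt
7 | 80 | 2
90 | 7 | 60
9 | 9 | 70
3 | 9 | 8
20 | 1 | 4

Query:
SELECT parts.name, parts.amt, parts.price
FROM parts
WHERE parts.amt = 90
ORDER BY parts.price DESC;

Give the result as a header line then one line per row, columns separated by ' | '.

== RESULT ==
parts.name | parts.amt | parts.price
alice | 90 | 8

Derivation:
After WHERE (1 rows):
parts.price | parts.qty | parts.amt | parts.name
8 | 7 | 90 | alice
After SELECT (1 rows):
parts.name | parts.amt | parts.price
alice | 90 | 8
After ORDER BY (1 rows):
parts.name | parts.amt | parts.price
alice | 90 | 8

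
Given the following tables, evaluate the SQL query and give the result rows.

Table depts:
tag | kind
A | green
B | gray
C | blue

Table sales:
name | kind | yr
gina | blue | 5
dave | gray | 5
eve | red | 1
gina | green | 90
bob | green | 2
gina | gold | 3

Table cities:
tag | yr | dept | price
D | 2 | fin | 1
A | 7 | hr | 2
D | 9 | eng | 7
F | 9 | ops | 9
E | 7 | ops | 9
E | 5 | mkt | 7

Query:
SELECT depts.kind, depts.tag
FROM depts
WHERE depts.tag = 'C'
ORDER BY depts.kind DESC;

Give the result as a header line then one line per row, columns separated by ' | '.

== RESULT ==
depts.kind | depts.tag
blue | C

Derivation:
After WHERE (1 rows):
depts.tag | depts.kind
C | blue
After SELECT (1 rows):
depts.kind | depts.tag
blue | C
After ORDER BY (1 rows):
depts.kind | depts.tag
blue | C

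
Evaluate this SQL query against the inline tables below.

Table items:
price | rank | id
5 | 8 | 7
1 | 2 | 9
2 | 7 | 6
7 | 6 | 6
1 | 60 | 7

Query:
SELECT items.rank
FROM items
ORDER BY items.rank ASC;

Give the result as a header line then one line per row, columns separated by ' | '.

After SELECT (5 rows):
items.rank
8
2
7
6
60
After ORDER BY (5 rows):
items.rank
2
6
7
8
60

== RESULT ==
items.rank
2
6
7
8
60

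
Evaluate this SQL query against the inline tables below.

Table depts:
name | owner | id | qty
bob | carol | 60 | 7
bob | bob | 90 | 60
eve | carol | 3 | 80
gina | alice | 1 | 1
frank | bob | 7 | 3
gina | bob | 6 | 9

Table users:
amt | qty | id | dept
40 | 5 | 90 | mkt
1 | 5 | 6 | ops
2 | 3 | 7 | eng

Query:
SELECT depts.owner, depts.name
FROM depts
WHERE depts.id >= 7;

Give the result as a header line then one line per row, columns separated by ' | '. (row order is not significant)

== RESULT ==
depts.owner | depts.name
carol | bob
bob | bob
bob | frank

Derivation:
After WHERE (3 rows):
depts.name | depts.owner | depts.id | depts.qty
bob | carol | 60 | 7
bob | bob | 90 | 60
frank | bob | 7 | 3
After SELECT (3 rows):
depts.owner | depts.name
carol | bob
bob | bob
bob | frank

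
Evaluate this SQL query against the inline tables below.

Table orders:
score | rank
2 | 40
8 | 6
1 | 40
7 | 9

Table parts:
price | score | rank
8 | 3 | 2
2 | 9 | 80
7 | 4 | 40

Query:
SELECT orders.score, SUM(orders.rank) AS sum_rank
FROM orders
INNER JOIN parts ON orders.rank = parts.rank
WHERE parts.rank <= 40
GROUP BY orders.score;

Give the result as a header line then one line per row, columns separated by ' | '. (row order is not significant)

After JOIN parts (2 rows):
orders.score | orders.rank | parts.price | parts.score | parts.rank
2 | 40 | 7 | 4 | 40
1 | 40 | 7 | 4 | 40
After WHERE (2 rows):
orders.score | orders.rank | parts.price | parts.score | parts.rank
2 | 40 | 7 | 4 | 40
1 | 40 | 7 | 4 | 40
After GROUP BY (2 rows):
orders.score | sum_rank
2 | 40
1 | 40

== RESULT ==
orders.score | sum_rank
2 | 40
1 | 40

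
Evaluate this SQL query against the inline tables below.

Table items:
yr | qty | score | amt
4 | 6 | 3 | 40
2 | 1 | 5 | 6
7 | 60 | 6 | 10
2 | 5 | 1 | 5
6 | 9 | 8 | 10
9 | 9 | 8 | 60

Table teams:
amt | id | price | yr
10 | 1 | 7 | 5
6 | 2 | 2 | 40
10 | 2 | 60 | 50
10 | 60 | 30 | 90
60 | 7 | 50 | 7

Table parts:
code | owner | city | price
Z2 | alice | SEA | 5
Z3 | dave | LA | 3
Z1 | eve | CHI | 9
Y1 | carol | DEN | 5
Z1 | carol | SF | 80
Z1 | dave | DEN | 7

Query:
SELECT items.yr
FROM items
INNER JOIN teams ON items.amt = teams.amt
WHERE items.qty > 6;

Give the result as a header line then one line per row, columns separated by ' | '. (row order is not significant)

After JOIN teams (8 rows):
items.yr | items.qty | items.score | items.amt | teams.amt | teams.id | teams.price | teams.yr
2 | 1 | 5 | 6 | 6 | 2 | 2 | 40
7 | 60 | 6 | 10 | 10 | 1 | 7 | 5
7 | 60 | 6 | 10 | 10 | 2 | 60 | 50
7 | 60 | 6 | 10 | 10 | 60 | 30 | 90
6 | 9 | 8 | 10 | 10 | 1 | 7 | 5
6 | 9 | 8 | 10 | 10 | 2 | 60 | 50
6 | 9 | 8 | 10 | 10 | 60 | 30 | 90
9 | 9 | 8 | 60 | 60 | 7 | 50 | 7
After WHERE (7 rows):
items.yr | items.qty | items.score | items.amt | teams.amt | teams.id | teams.price | teams.yr
7 | 60 | 6 | 10 | 10 | 1 | 7 | 5
7 | 60 | 6 | 10 | 10 | 2 | 60 | 50
7 | 60 | 6 | 10 | 10 | 60 | 30 | 90
6 | 9 | 8 | 10 | 10 | 1 | 7 | 5
6 | 9 | 8 | 10 | 10 | 2 | 60 | 50
6 | 9 | 8 | 10 | 10 | 60 | 30 | 90
9 | 9 | 8 | 60 | 60 | 7 | 50 | 7
After SELECT (7 rows):
items.yr
7
7
7
6
6
6
9

== RESULT ==
items.yr
7
7
7
6
6
6
9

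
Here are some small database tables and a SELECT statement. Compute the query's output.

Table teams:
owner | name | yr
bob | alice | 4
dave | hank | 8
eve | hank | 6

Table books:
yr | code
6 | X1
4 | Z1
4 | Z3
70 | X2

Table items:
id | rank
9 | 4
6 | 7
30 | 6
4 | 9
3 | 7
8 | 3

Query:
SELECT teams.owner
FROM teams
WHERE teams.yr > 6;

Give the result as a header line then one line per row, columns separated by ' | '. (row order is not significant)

== RESULT ==
teams.owner
dave

Derivation:
After WHERE (1 rows):
teams.owner | teams.name | teams.yr
dave | hank | 8
After SELECT (1 rows):
teams.owner
dave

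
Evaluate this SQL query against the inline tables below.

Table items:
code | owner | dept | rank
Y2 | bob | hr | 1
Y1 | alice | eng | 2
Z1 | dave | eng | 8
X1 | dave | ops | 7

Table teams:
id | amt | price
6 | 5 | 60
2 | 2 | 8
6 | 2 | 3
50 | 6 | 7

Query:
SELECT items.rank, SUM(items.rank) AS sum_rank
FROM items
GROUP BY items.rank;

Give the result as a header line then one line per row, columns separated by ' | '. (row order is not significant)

== RESULT ==
items.rank | sum_rank
1 | 1
2 | 2
8 | 8
7 | 7

Derivation:
After GROUP BY (4 rows):
items.rank | sum_rank
1 | 1
2 | 2
8 | 8
7 | 7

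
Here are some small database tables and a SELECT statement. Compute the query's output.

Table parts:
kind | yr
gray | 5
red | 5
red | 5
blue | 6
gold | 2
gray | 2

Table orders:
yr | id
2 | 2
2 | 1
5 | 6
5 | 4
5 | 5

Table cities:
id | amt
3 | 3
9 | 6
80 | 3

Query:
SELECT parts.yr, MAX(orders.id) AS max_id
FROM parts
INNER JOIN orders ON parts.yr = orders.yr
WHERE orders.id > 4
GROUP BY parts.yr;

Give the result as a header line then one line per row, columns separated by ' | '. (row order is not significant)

After JOIN orders (13 rows):
parts.kind | parts.yr | orders.yr | orders.id
gray | 5 | 5 | 6
gray | 5 | 5 | 4
gray | 5 | 5 | 5
red | 5 | 5 | 6
red | 5 | 5 | 4
red | 5 | 5 | 5
red | 5 | 5 | 6
red | 5 | 5 | 4
red | 5 | 5 | 5
gold | 2 | 2 | 2
gold | 2 | 2 | 1
gray | 2 | 2 | 2
gray | 2 | 2 | 1
After WHERE (6 rows):
parts.kind | parts.yr | orders.yr | orders.id
gray | 5 | 5 | 6
gray | 5 | 5 | 5
red | 5 | 5 | 6
red | 5 | 5 | 5
red | 5 | 5 | 6
red | 5 | 5 | 5
After GROUP BY (1 rows):
parts.yr | max_id
5 | 6

== RESULT ==
parts.yr | max_id
5 | 6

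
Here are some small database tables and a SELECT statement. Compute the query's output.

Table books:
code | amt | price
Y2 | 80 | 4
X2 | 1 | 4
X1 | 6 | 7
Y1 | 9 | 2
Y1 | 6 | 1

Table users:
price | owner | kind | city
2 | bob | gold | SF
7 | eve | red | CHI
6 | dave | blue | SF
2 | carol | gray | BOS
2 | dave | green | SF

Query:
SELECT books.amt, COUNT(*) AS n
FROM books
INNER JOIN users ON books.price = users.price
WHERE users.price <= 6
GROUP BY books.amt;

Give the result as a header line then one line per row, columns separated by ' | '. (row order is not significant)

After JOIN users (4 rows):
books.code | books.amt | books.price | users.price | users.owner | users.kind | users.city
X1 | 6 | 7 | 7 | eve | red | CHI
Y1 | 9 | 2 | 2 | bob | gold | SF
Y1 | 9 | 2 | 2 | carol | gray | BOS
Y1 | 9 | 2 | 2 | dave | green | SF
After WHERE (3 rows):
books.code | books.amt | books.price | users.price | users.owner | users.kind | users.city
Y1 | 9 | 2 | 2 | bob | gold | SF
Y1 | 9 | 2 | 2 | carol | gray | BOS
Y1 | 9 | 2 | 2 | dave | green | SF
After GROUP BY (1 rows):
books.amt | n
9 | 3

== RESULT ==
books.amt | n
9 | 3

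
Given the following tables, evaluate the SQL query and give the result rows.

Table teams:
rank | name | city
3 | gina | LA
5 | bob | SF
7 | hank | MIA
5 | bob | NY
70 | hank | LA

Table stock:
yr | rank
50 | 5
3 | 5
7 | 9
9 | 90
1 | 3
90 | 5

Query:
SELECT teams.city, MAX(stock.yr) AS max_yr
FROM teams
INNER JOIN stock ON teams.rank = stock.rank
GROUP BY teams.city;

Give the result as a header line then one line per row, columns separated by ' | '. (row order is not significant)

After JOIN stock (7 rows):
teams.rank | teams.name | teams.city | stock.yr | stock.rank
3 | gina | LA | 1 | 3
5 | bob | SF | 50 | 5
5 | bob | SF | 3 | 5
5 | bob | SF | 90 | 5
5 | bob | NY | 50 | 5
5 | bob | NY | 3 | 5
5 | bob | NY | 90 | 5
After GROUP BY (3 rows):
teams.city | max_yr
LA | 1
SF | 90
NY | 90

== RESULT ==
teams.city | max_yr
LA | 1
SF | 90
NY | 90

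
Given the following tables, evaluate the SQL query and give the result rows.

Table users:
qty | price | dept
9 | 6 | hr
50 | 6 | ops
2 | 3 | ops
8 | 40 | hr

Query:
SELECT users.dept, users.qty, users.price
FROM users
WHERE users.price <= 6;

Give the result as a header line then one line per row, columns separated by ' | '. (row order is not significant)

== RESULT ==
users.dept | users.qty | users.price
hr | 9 | 6
ops | 50 | 6
ops | 2 | 3

Derivation:
After WHERE (3 rows):
users.qty | users.price | users.dept
9 | 6 | hr
50 | 6 | ops
2 | 3 | ops
After SELECT (3 rows):
users.dept | users.qty | users.price
hr | 9 | 6
ops | 50 | 6
ops | 2 | 3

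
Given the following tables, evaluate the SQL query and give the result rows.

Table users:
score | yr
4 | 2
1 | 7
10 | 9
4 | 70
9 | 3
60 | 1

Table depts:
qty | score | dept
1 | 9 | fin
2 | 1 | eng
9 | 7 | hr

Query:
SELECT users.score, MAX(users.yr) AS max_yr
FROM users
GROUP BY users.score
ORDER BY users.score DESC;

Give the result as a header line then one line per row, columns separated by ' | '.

After GROUP BY (5 rows):
users.score | max_yr
4 | 70
1 | 7
10 | 9
9 | 3
60 | 1
After ORDER BY (5 rows):
users.score | max_yr
60 | 1
10 | 9
9 | 3
4 | 70
1 | 7

== RESULT ==
users.score | max_yr
60 | 1
10 | 9
9 | 3
4 | 70
1 | 7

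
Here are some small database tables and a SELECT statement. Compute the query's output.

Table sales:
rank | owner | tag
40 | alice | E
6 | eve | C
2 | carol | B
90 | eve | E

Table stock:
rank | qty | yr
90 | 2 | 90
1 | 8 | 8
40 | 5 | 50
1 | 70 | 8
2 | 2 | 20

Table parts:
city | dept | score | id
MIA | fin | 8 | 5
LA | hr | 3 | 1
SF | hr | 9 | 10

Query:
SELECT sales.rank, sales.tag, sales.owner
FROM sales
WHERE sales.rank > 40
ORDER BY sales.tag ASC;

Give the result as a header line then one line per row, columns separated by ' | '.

== RESULT ==
sales.rank | sales.tag | sales.owner
90 | E | eve

Derivation:
After WHERE (1 rows):
sales.rank | sales.owner | sales.tag
90 | eve | E
After SELECT (1 rows):
sales.rank | sales.tag | sales.owner
90 | E | eve
After ORDER BY (1 rows):
sales.rank | sales.tag | sales.owner
90 | E | eve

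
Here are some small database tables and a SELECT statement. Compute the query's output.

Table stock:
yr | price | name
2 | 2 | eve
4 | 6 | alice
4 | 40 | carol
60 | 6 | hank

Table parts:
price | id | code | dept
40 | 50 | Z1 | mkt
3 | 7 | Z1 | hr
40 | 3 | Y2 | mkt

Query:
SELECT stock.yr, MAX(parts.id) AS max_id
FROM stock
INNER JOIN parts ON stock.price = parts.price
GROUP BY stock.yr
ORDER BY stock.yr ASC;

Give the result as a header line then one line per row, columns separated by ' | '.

== RESULT ==
stock.yr | max_id
4 | 50

Derivation:
After JOIN parts (2 rows):
stock.yr | stock.price | stock.name | parts.price | parts.id | parts.code | parts.dept
4 | 40 | carol | 40 | 50 | Z1 | mkt
4 | 40 | carol | 40 | 3 | Y2 | mkt
After GROUP BY (1 rows):
stock.yr | max_id
4 | 50
After ORDER BY (1 rows):
stock.yr | max_id
4 | 50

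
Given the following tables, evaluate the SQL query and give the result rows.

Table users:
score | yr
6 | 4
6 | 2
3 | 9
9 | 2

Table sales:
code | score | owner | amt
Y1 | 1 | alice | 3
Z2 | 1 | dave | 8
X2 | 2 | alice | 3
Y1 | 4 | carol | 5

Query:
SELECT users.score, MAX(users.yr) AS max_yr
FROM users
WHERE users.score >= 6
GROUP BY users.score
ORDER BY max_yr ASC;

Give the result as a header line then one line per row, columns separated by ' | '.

== RESULT ==
users.score | max_yr
9 | 2
6 | 4

Derivation:
After WHERE (3 rows):
users.score | users.yr
6 | 4
6 | 2
9 | 2
After GROUP BY (2 rows):
users.score | max_yr
6 | 4
9 | 2
After ORDER BY (2 rows):
users.score | max_yr
9 | 2
6 | 4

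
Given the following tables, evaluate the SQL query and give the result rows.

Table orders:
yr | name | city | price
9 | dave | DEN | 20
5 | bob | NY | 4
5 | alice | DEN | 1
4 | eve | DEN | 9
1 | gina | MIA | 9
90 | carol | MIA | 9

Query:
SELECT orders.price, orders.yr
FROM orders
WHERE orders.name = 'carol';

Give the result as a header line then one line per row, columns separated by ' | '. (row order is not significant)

== RESULT ==
orders.price | orders.yr
9 | 90

Derivation:
After WHERE (1 rows):
orders.yr | orders.name | orders.city | orders.price
90 | carol | MIA | 9
After SELECT (1 rows):
orders.price | orders.yr
9 | 90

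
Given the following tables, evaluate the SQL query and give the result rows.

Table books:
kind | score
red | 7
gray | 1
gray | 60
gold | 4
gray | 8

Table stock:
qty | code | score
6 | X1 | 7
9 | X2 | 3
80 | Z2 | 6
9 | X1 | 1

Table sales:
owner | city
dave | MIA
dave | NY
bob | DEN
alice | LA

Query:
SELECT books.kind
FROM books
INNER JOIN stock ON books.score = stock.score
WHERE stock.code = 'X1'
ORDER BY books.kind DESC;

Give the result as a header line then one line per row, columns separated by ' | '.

After JOIN stock (2 rows):
books.kind | books.score | stock.qty | stock.code | stock.score
red | 7 | 6 | X1 | 7
gray | 1 | 9 | X1 | 1
After WHERE (2 rows):
books.kind | books.score | stock.qty | stock.code | stock.score
red | 7 | 6 | X1 | 7
gray | 1 | 9 | X1 | 1
After SELECT (2 rows):
books.kind
red
gray
After ORDER BY (2 rows):
books.kind
red
gray

== RESULT ==
books.kind
red
gray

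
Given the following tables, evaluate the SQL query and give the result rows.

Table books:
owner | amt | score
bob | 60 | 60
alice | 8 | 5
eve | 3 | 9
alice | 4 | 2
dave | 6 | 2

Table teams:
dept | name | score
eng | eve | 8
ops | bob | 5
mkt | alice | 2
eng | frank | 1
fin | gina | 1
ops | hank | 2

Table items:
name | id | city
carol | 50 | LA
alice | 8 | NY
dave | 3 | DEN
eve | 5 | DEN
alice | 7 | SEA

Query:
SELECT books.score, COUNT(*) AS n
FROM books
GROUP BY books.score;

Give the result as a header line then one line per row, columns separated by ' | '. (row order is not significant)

== RESULT ==
books.score | n
60 | 1
5 | 1
9 | 1
2 | 2

Derivation:
After GROUP BY (4 rows):
books.score | n
60 | 1
5 | 1
9 | 1
2 | 2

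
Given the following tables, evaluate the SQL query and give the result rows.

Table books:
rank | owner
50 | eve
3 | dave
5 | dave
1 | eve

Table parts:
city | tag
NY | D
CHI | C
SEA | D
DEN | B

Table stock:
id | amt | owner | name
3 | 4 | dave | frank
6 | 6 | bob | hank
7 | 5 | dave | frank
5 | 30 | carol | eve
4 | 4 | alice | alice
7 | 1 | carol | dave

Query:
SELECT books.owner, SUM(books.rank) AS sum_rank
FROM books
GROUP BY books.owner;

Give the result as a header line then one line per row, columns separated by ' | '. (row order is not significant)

== RESULT ==
books.owner | sum_rank
eve | 51
dave | 8

Derivation:
After GROUP BY (2 rows):
books.owner | sum_rank
eve | 51
dave | 8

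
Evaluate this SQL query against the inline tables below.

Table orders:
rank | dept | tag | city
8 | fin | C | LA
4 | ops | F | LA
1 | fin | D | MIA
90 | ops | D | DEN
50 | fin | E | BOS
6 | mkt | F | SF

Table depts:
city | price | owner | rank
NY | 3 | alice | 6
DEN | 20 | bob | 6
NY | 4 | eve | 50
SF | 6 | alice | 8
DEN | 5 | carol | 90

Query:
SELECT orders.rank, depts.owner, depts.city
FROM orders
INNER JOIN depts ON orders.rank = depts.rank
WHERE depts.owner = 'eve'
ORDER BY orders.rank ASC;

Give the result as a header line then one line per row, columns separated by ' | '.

After JOIN depts (5 rows):
orders.rank | orders.dept | orders.tag | orders.city | depts.city | depts.price | depts.owner | depts.rank
8 | fin | C | LA | SF | 6 | alice | 8
90 | ops | D | DEN | DEN | 5 | carol | 90
50 | fin | E | BOS | NY | 4 | eve | 50
6 | mkt | F | SF | NY | 3 | alice | 6
6 | mkt | F | SF | DEN | 20 | bob | 6
After WHERE (1 rows):
orders.rank | orders.dept | orders.tag | orders.city | depts.city | depts.price | depts.owner | depts.rank
50 | fin | E | BOS | NY | 4 | eve | 50
After SELECT (1 rows):
orders.rank | depts.owner | depts.city
50 | eve | NY
After ORDER BY (1 rows):
orders.rank | depts.owner | depts.city
50 | eve | NY

== RESULT ==
orders.rank | depts.owner | depts.city
50 | eve | NY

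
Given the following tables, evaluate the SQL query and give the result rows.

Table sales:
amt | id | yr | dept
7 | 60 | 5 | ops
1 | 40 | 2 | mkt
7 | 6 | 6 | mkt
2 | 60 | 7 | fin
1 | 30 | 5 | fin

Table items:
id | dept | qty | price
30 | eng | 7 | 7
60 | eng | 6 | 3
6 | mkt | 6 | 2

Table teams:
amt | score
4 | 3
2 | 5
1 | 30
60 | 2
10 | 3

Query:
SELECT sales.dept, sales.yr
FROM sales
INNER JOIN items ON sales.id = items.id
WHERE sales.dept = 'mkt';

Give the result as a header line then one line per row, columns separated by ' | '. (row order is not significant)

== RESULT ==
sales.dept | sales.yr
mkt | 6

Derivation:
After JOIN items (4 rows):
sales.amt | sales.id | sales.yr | sales.dept | items.id | items.dept | items.qty | items.price
7 | 60 | 5 | ops | 60 | eng | 6 | 3
7 | 6 | 6 | mkt | 6 | mkt | 6 | 2
2 | 60 | 7 | fin | 60 | eng | 6 | 3
1 | 30 | 5 | fin | 30 | eng | 7 | 7
After WHERE (1 rows):
sales.amt | sales.id | sales.yr | sales.dept | items.id | items.dept | items.qty | items.price
7 | 6 | 6 | mkt | 6 | mkt | 6 | 2
After SELECT (1 rows):
sales.dept | sales.yr
mkt | 6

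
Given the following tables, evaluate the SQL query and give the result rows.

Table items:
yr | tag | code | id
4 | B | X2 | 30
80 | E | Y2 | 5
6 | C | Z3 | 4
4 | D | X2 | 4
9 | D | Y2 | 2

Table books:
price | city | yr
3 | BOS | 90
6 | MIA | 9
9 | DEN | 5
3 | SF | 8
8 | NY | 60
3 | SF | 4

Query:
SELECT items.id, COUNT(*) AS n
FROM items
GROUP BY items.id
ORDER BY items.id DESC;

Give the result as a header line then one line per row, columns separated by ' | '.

After GROUP BY (4 rows):
items.id | n
30 | 1
5 | 1
4 | 2
2 | 1
After ORDER BY (4 rows):
items.id | n
30 | 1
5 | 1
4 | 2
2 | 1

== RESULT ==
items.id | n
30 | 1
5 | 1
4 | 2
2 | 1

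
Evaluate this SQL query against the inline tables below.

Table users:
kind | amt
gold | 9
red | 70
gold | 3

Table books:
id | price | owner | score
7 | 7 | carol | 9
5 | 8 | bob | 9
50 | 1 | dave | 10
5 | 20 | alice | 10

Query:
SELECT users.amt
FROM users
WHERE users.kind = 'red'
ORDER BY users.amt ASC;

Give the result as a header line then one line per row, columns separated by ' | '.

After WHERE (1 rows):
users.kind | users.amt
red | 70
After SELECT (1 rows):
users.amt
70
After ORDER BY (1 rows):
users.amt
70

== RESULT ==
users.amt
70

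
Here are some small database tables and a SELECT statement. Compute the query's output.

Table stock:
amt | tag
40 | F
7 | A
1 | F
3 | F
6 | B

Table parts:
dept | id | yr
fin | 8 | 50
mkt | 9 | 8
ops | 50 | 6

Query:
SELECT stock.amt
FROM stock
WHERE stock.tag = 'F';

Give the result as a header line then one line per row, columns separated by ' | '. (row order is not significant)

== RESULT ==
stock.amt
40
1
3

Derivation:
After WHERE (3 rows):
stock.amt | stock.tag
40 | F
1 | F
3 | F
After SELECT (3 rows):
stock.amt
40
1
3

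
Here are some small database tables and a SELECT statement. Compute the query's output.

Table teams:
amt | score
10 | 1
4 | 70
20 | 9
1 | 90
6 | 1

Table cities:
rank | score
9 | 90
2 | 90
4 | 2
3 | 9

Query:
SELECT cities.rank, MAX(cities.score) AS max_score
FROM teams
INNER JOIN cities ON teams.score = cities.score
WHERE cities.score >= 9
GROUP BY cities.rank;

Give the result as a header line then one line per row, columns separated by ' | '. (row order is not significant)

After JOIN cities (3 rows):
teams.amt | teams.score | cities.rank | cities.score
20 | 9 | 3 | 9
1 | 90 | 9 | 90
1 | 90 | 2 | 90
After WHERE (3 rows):
teams.amt | teams.score | cities.rank | cities.score
20 | 9 | 3 | 9
1 | 90 | 9 | 90
1 | 90 | 2 | 90
After GROUP BY (3 rows):
cities.rank | max_score
3 | 9
9 | 90
2 | 90

== RESULT ==
cities.rank | max_score
3 | 9
9 | 90
2 | 90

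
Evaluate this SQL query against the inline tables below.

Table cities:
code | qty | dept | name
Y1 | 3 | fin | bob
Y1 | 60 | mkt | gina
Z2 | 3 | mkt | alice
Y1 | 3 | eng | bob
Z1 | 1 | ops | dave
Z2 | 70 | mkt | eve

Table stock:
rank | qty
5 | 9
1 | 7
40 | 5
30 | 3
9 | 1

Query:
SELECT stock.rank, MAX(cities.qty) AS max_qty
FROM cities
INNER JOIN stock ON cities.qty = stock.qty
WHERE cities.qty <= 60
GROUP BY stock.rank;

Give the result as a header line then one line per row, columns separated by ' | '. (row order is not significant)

== RESULT ==
stock.rank | max_qty
30 | 3
9 | 1

Derivation:
After JOIN stock (4 rows):
cities.code | cities.qty | cities.dept | cities.name | stock.rank | stock.qty
Y1 | 3 | fin | bob | 30 | 3
Z2 | 3 | mkt | alice | 30 | 3
Y1 | 3 | eng | bob | 30 | 3
Z1 | 1 | ops | dave | 9 | 1
After WHERE (4 rows):
cities.code | cities.qty | cities.dept | cities.name | stock.rank | stock.qty
Y1 | 3 | fin | bob | 30 | 3
Z2 | 3 | mkt | alice | 30 | 3
Y1 | 3 | eng | bob | 30 | 3
Z1 | 1 | ops | dave | 9 | 1
After GROUP BY (2 rows):
stock.rank | max_qty
30 | 3
9 | 1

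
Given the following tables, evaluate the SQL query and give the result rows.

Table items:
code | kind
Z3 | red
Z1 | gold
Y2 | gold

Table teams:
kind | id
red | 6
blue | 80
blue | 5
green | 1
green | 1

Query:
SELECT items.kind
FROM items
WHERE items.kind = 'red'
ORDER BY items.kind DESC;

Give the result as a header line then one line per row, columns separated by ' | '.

== RESULT ==
items.kind
red

Derivation:
After WHERE (1 rows):
items.code | items.kind
Z3 | red
After SELECT (1 rows):
items.kind
red
After ORDER BY (1 rows):
items.kind
red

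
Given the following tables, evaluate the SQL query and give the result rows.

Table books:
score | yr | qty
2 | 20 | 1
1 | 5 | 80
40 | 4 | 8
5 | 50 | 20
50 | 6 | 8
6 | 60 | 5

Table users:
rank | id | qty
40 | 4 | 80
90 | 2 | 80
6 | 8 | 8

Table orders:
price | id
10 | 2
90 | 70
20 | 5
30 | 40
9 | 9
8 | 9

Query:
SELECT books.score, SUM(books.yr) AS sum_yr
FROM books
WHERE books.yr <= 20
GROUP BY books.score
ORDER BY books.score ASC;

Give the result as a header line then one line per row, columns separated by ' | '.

== RESULT ==
books.score | sum_yr
1 | 5
2 | 20
40 | 4
50 | 6

Derivation:
After WHERE (4 rows):
books.score | books.yr | books.qty
2 | 20 | 1
1 | 5 | 80
40 | 4 | 8
50 | 6 | 8
After GROUP BY (4 rows):
books.score | sum_yr
2 | 20
1 | 5
40 | 4
50 | 6
After ORDER BY (4 rows):
books.score | sum_yr
1 | 5
2 | 20
40 | 4
50 | 6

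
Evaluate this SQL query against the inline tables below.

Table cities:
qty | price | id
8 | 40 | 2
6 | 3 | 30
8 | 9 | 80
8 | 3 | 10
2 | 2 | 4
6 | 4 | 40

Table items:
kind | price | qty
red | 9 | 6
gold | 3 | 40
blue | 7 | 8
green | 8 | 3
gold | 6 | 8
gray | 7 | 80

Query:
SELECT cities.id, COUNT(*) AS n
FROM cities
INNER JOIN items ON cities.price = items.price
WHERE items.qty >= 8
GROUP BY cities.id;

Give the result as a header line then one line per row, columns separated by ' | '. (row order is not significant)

After JOIN items (3 rows):
cities.qty | cities.price | cities.id | items.kind | items.price | items.qty
6 | 3 | 30 | gold | 3 | 40
8 | 9 | 80 | red | 9 | 6
8 | 3 | 10 | gold | 3 | 40
After WHERE (2 rows):
cities.qty | cities.price | cities.id | items.kind | items.price | items.qty
6 | 3 | 30 | gold | 3 | 40
8 | 3 | 10 | gold | 3 | 40
After GROUP BY (2 rows):
cities.id | n
30 | 1
10 | 1

== RESULT ==
cities.id | n
30 | 1
10 | 1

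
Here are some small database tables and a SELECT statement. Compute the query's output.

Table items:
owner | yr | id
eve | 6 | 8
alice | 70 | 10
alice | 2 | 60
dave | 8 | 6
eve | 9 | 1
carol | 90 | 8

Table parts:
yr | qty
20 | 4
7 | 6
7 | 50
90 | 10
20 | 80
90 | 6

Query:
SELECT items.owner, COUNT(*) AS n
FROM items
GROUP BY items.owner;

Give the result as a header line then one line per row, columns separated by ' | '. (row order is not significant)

== RESULT ==
items.owner | n
eve | 2
alice | 2
dave | 1
carol | 1

Derivation:
After GROUP BY (4 rows):
items.owner | n
eve | 2
alice | 2
dave | 1
carol | 1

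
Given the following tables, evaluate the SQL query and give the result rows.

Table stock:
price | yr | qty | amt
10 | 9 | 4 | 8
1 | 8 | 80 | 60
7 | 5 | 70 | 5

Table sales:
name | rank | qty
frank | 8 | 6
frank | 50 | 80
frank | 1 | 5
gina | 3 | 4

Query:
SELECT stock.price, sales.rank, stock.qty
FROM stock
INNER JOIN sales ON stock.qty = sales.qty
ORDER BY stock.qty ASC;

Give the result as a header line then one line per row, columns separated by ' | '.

== RESULT ==
stock.price | sales.rank | stock.qty
10 | 3 | 4
1 | 50 | 80

Derivation:
After JOIN sales (2 rows):
stock.price | stock.yr | stock.qty | stock.amt | sales.name | sales.rank | sales.qty
10 | 9 | 4 | 8 | gina | 3 | 4
1 | 8 | 80 | 60 | frank | 50 | 80
After SELECT (2 rows):
stock.price | sales.rank | stock.qty
10 | 3 | 4
1 | 50 | 80
After ORDER BY (2 rows):
stock.price | sales.rank | stock.qty
10 | 3 | 4
1 | 50 | 80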